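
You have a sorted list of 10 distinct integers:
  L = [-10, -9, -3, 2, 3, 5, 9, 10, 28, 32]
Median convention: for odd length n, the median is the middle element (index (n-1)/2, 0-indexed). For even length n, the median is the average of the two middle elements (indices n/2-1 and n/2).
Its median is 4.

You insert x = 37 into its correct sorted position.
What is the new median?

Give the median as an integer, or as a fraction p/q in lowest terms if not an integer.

Answer: 5

Derivation:
Old list (sorted, length 10): [-10, -9, -3, 2, 3, 5, 9, 10, 28, 32]
Old median = 4
Insert x = 37
Old length even (10). Middle pair: indices 4,5 = 3,5.
New length odd (11). New median = single middle element.
x = 37: 10 elements are < x, 0 elements are > x.
New sorted list: [-10, -9, -3, 2, 3, 5, 9, 10, 28, 32, 37]
New median = 5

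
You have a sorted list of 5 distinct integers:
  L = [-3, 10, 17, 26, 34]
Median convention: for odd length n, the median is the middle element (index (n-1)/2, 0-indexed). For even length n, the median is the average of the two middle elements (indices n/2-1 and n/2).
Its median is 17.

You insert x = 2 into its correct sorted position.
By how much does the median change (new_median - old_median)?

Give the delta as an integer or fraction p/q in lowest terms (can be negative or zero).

Old median = 17
After inserting x = 2: new sorted = [-3, 2, 10, 17, 26, 34]
New median = 27/2
Delta = 27/2 - 17 = -7/2

Answer: -7/2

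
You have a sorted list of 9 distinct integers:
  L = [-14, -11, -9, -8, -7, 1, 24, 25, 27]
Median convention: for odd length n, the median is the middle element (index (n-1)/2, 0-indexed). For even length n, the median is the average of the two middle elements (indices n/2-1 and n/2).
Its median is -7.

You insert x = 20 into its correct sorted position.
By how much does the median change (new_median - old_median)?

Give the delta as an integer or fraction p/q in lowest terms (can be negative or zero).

Old median = -7
After inserting x = 20: new sorted = [-14, -11, -9, -8, -7, 1, 20, 24, 25, 27]
New median = -3
Delta = -3 - -7 = 4

Answer: 4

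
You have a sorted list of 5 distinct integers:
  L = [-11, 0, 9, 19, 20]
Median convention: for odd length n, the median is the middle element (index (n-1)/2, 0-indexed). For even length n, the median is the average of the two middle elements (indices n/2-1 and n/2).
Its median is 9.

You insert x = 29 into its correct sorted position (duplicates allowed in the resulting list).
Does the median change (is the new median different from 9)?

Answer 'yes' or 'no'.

Answer: yes

Derivation:
Old median = 9
Insert x = 29
New median = 14
Changed? yes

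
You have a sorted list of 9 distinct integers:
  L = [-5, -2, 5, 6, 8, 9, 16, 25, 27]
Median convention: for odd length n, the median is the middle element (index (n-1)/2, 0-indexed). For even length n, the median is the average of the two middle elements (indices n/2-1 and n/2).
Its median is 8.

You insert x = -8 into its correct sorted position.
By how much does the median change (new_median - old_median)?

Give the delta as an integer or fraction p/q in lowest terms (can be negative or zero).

Answer: -1

Derivation:
Old median = 8
After inserting x = -8: new sorted = [-8, -5, -2, 5, 6, 8, 9, 16, 25, 27]
New median = 7
Delta = 7 - 8 = -1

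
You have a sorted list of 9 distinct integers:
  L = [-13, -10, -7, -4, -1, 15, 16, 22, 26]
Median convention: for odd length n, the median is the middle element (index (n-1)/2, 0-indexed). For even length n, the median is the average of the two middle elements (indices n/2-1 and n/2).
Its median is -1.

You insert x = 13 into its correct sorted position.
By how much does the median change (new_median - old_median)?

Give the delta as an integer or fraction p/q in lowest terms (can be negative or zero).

Answer: 7

Derivation:
Old median = -1
After inserting x = 13: new sorted = [-13, -10, -7, -4, -1, 13, 15, 16, 22, 26]
New median = 6
Delta = 6 - -1 = 7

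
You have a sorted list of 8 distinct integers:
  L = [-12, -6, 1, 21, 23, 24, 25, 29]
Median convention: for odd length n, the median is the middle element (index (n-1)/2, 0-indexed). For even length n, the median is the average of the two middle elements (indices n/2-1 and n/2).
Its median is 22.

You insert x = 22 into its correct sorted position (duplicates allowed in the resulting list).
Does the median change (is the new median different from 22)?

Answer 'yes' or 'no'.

Answer: no

Derivation:
Old median = 22
Insert x = 22
New median = 22
Changed? no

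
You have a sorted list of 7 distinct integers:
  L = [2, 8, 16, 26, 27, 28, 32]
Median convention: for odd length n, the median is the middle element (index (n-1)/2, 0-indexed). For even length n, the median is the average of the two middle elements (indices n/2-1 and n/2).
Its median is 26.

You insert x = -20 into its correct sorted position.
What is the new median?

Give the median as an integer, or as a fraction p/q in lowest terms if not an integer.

Old list (sorted, length 7): [2, 8, 16, 26, 27, 28, 32]
Old median = 26
Insert x = -20
Old length odd (7). Middle was index 3 = 26.
New length even (8). New median = avg of two middle elements.
x = -20: 0 elements are < x, 7 elements are > x.
New sorted list: [-20, 2, 8, 16, 26, 27, 28, 32]
New median = 21

Answer: 21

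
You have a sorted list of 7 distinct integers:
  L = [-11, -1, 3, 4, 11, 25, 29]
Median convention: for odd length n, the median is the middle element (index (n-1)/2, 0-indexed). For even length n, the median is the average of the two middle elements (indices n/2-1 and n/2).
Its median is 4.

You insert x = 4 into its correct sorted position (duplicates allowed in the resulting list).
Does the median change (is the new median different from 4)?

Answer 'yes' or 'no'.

Old median = 4
Insert x = 4
New median = 4
Changed? no

Answer: no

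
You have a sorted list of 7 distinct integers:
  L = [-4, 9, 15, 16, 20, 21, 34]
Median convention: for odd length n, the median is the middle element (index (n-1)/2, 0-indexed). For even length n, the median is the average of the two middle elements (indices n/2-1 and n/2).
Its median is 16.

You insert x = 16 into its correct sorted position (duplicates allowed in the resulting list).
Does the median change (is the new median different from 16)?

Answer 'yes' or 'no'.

Answer: no

Derivation:
Old median = 16
Insert x = 16
New median = 16
Changed? no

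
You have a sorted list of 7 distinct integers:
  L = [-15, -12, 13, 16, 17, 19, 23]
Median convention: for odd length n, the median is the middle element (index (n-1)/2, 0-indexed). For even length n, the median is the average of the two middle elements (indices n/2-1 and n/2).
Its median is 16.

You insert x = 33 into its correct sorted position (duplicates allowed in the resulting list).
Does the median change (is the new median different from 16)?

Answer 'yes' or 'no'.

Answer: yes

Derivation:
Old median = 16
Insert x = 33
New median = 33/2
Changed? yes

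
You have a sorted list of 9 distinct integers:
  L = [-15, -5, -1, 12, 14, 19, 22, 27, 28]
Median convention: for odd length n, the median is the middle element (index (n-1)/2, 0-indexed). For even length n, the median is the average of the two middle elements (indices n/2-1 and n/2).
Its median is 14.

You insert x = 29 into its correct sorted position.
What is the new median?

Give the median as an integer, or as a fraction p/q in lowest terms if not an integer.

Old list (sorted, length 9): [-15, -5, -1, 12, 14, 19, 22, 27, 28]
Old median = 14
Insert x = 29
Old length odd (9). Middle was index 4 = 14.
New length even (10). New median = avg of two middle elements.
x = 29: 9 elements are < x, 0 elements are > x.
New sorted list: [-15, -5, -1, 12, 14, 19, 22, 27, 28, 29]
New median = 33/2

Answer: 33/2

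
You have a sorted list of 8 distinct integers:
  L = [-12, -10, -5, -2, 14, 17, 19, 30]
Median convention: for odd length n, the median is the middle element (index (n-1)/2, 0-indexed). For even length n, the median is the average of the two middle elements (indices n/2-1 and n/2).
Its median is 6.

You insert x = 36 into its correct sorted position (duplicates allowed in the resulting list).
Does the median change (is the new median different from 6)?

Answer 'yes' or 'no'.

Old median = 6
Insert x = 36
New median = 14
Changed? yes

Answer: yes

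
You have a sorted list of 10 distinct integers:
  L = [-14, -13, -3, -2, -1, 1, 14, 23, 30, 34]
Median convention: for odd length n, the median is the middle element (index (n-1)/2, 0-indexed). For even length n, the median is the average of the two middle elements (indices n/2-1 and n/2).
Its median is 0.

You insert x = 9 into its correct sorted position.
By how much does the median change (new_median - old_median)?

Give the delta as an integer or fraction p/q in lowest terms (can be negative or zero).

Old median = 0
After inserting x = 9: new sorted = [-14, -13, -3, -2, -1, 1, 9, 14, 23, 30, 34]
New median = 1
Delta = 1 - 0 = 1

Answer: 1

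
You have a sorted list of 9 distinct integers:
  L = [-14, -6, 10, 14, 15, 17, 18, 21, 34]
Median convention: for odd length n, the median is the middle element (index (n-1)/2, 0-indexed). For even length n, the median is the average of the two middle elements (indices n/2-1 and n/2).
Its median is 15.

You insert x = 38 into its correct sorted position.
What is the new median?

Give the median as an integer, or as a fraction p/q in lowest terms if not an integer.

Answer: 16

Derivation:
Old list (sorted, length 9): [-14, -6, 10, 14, 15, 17, 18, 21, 34]
Old median = 15
Insert x = 38
Old length odd (9). Middle was index 4 = 15.
New length even (10). New median = avg of two middle elements.
x = 38: 9 elements are < x, 0 elements are > x.
New sorted list: [-14, -6, 10, 14, 15, 17, 18, 21, 34, 38]
New median = 16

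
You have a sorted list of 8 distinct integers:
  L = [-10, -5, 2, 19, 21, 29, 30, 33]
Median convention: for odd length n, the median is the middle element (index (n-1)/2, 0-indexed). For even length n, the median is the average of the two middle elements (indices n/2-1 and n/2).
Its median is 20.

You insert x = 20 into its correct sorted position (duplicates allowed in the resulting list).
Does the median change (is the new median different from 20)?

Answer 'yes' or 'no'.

Answer: no

Derivation:
Old median = 20
Insert x = 20
New median = 20
Changed? no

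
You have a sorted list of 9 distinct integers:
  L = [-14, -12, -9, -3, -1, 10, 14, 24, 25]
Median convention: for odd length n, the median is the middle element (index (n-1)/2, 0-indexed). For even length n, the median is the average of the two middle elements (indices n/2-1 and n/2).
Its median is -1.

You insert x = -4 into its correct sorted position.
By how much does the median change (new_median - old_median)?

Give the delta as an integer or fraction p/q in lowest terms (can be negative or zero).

Old median = -1
After inserting x = -4: new sorted = [-14, -12, -9, -4, -3, -1, 10, 14, 24, 25]
New median = -2
Delta = -2 - -1 = -1

Answer: -1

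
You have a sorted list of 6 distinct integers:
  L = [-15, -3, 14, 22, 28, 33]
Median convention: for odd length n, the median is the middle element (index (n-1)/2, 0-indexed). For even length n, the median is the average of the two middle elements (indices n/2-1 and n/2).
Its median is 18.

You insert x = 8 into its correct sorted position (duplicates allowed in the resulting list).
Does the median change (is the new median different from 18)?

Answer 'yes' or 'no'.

Answer: yes

Derivation:
Old median = 18
Insert x = 8
New median = 14
Changed? yes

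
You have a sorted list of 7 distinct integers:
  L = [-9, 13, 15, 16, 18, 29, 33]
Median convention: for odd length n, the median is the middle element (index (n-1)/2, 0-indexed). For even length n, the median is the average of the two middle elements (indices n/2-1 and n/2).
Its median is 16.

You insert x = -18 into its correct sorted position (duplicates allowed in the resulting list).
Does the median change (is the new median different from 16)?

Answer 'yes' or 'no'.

Old median = 16
Insert x = -18
New median = 31/2
Changed? yes

Answer: yes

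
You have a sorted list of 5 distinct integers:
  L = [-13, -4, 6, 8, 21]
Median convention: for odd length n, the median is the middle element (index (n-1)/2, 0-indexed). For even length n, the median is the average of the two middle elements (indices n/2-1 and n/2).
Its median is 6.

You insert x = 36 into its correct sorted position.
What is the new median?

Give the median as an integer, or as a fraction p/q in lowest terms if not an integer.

Old list (sorted, length 5): [-13, -4, 6, 8, 21]
Old median = 6
Insert x = 36
Old length odd (5). Middle was index 2 = 6.
New length even (6). New median = avg of two middle elements.
x = 36: 5 elements are < x, 0 elements are > x.
New sorted list: [-13, -4, 6, 8, 21, 36]
New median = 7

Answer: 7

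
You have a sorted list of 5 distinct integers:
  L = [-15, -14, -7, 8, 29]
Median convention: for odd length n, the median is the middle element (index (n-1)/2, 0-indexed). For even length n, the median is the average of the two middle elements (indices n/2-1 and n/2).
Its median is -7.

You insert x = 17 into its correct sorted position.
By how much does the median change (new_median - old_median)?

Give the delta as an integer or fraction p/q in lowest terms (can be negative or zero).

Answer: 15/2

Derivation:
Old median = -7
After inserting x = 17: new sorted = [-15, -14, -7, 8, 17, 29]
New median = 1/2
Delta = 1/2 - -7 = 15/2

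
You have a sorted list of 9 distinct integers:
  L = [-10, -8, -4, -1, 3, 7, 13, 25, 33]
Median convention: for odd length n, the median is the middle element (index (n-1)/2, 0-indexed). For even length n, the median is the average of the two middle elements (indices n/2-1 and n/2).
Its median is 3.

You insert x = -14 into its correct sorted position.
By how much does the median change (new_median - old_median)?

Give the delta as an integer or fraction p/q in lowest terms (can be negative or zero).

Answer: -2

Derivation:
Old median = 3
After inserting x = -14: new sorted = [-14, -10, -8, -4, -1, 3, 7, 13, 25, 33]
New median = 1
Delta = 1 - 3 = -2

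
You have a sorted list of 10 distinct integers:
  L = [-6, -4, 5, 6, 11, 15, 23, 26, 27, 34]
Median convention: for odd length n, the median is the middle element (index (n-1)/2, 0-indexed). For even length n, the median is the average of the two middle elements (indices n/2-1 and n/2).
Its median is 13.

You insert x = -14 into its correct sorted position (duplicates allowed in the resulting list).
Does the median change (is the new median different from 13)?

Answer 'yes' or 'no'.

Answer: yes

Derivation:
Old median = 13
Insert x = -14
New median = 11
Changed? yes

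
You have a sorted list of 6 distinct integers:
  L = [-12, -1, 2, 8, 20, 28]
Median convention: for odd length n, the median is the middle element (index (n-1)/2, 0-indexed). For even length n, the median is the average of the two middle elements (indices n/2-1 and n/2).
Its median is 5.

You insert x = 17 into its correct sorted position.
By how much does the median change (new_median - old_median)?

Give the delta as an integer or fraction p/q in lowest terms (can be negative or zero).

Answer: 3

Derivation:
Old median = 5
After inserting x = 17: new sorted = [-12, -1, 2, 8, 17, 20, 28]
New median = 8
Delta = 8 - 5 = 3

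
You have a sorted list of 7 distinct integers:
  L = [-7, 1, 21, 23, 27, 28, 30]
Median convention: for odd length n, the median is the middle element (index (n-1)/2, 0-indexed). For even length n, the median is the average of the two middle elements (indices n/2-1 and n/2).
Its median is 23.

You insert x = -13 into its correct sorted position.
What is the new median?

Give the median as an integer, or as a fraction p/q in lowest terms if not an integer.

Answer: 22

Derivation:
Old list (sorted, length 7): [-7, 1, 21, 23, 27, 28, 30]
Old median = 23
Insert x = -13
Old length odd (7). Middle was index 3 = 23.
New length even (8). New median = avg of two middle elements.
x = -13: 0 elements are < x, 7 elements are > x.
New sorted list: [-13, -7, 1, 21, 23, 27, 28, 30]
New median = 22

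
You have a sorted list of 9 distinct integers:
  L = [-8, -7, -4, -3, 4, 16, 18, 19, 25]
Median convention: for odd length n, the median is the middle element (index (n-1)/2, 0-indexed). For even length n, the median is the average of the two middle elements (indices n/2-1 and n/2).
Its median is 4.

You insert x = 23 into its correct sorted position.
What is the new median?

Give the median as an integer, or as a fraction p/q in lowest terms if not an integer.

Old list (sorted, length 9): [-8, -7, -4, -3, 4, 16, 18, 19, 25]
Old median = 4
Insert x = 23
Old length odd (9). Middle was index 4 = 4.
New length even (10). New median = avg of two middle elements.
x = 23: 8 elements are < x, 1 elements are > x.
New sorted list: [-8, -7, -4, -3, 4, 16, 18, 19, 23, 25]
New median = 10

Answer: 10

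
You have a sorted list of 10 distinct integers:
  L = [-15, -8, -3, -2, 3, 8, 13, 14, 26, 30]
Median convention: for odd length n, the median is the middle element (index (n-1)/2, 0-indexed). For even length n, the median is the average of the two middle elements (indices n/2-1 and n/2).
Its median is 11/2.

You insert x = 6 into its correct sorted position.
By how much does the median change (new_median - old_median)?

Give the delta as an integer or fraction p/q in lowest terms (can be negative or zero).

Old median = 11/2
After inserting x = 6: new sorted = [-15, -8, -3, -2, 3, 6, 8, 13, 14, 26, 30]
New median = 6
Delta = 6 - 11/2 = 1/2

Answer: 1/2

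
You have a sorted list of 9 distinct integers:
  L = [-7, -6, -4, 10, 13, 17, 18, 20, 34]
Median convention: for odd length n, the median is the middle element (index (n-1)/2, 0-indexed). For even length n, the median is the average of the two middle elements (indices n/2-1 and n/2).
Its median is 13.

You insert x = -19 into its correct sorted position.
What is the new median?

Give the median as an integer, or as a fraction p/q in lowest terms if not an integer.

Old list (sorted, length 9): [-7, -6, -4, 10, 13, 17, 18, 20, 34]
Old median = 13
Insert x = -19
Old length odd (9). Middle was index 4 = 13.
New length even (10). New median = avg of two middle elements.
x = -19: 0 elements are < x, 9 elements are > x.
New sorted list: [-19, -7, -6, -4, 10, 13, 17, 18, 20, 34]
New median = 23/2

Answer: 23/2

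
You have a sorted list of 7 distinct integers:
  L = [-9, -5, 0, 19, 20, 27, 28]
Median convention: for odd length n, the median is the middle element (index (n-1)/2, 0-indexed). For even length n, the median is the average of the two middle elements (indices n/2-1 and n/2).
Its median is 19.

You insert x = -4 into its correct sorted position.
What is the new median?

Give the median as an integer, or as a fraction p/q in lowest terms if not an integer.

Answer: 19/2

Derivation:
Old list (sorted, length 7): [-9, -5, 0, 19, 20, 27, 28]
Old median = 19
Insert x = -4
Old length odd (7). Middle was index 3 = 19.
New length even (8). New median = avg of two middle elements.
x = -4: 2 elements are < x, 5 elements are > x.
New sorted list: [-9, -5, -4, 0, 19, 20, 27, 28]
New median = 19/2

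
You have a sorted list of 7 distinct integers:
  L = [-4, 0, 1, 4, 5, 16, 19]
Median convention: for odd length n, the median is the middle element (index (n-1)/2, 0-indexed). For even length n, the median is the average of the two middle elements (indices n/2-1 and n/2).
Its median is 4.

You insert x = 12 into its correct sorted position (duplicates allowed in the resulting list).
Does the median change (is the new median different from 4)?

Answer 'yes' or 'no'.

Old median = 4
Insert x = 12
New median = 9/2
Changed? yes

Answer: yes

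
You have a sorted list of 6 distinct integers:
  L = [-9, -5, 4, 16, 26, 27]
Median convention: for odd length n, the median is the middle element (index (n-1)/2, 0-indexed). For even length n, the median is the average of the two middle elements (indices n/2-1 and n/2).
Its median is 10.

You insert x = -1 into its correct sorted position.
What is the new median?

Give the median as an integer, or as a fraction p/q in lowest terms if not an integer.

Answer: 4

Derivation:
Old list (sorted, length 6): [-9, -5, 4, 16, 26, 27]
Old median = 10
Insert x = -1
Old length even (6). Middle pair: indices 2,3 = 4,16.
New length odd (7). New median = single middle element.
x = -1: 2 elements are < x, 4 elements are > x.
New sorted list: [-9, -5, -1, 4, 16, 26, 27]
New median = 4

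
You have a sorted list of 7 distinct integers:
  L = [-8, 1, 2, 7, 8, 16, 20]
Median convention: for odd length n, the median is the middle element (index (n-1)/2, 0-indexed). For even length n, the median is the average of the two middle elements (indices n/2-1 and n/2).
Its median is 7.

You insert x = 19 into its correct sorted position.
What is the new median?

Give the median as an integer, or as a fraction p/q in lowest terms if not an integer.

Answer: 15/2

Derivation:
Old list (sorted, length 7): [-8, 1, 2, 7, 8, 16, 20]
Old median = 7
Insert x = 19
Old length odd (7). Middle was index 3 = 7.
New length even (8). New median = avg of two middle elements.
x = 19: 6 elements are < x, 1 elements are > x.
New sorted list: [-8, 1, 2, 7, 8, 16, 19, 20]
New median = 15/2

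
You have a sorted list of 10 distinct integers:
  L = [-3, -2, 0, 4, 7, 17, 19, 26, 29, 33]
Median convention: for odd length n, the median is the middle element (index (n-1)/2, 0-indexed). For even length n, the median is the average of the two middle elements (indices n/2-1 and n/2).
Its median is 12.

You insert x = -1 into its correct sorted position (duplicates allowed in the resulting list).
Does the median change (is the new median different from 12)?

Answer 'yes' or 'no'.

Old median = 12
Insert x = -1
New median = 7
Changed? yes

Answer: yes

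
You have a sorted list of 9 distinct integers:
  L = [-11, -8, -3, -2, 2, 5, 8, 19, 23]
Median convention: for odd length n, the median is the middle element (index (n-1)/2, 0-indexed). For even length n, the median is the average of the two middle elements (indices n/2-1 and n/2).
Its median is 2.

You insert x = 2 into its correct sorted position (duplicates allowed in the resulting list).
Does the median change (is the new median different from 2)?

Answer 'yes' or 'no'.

Old median = 2
Insert x = 2
New median = 2
Changed? no

Answer: no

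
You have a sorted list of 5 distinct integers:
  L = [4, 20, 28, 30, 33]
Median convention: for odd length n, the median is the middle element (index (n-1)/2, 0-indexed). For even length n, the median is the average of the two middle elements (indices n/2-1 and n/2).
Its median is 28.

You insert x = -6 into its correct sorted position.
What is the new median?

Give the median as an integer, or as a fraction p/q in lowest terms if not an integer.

Answer: 24

Derivation:
Old list (sorted, length 5): [4, 20, 28, 30, 33]
Old median = 28
Insert x = -6
Old length odd (5). Middle was index 2 = 28.
New length even (6). New median = avg of two middle elements.
x = -6: 0 elements are < x, 5 elements are > x.
New sorted list: [-6, 4, 20, 28, 30, 33]
New median = 24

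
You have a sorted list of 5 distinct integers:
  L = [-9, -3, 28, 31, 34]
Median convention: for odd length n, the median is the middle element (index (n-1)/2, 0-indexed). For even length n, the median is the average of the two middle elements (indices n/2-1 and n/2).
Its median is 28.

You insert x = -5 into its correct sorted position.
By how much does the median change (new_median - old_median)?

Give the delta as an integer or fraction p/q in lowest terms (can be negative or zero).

Answer: -31/2

Derivation:
Old median = 28
After inserting x = -5: new sorted = [-9, -5, -3, 28, 31, 34]
New median = 25/2
Delta = 25/2 - 28 = -31/2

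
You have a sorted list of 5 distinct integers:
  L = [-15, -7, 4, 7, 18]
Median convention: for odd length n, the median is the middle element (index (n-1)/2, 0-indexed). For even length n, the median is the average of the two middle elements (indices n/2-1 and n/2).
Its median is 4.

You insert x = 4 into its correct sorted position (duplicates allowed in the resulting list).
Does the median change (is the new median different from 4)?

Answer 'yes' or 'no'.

Answer: no

Derivation:
Old median = 4
Insert x = 4
New median = 4
Changed? no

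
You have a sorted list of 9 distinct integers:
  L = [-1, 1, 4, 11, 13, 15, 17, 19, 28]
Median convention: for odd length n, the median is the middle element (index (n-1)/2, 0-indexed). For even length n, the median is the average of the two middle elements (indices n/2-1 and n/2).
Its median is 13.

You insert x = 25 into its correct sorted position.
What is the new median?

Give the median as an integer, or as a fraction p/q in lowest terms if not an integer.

Old list (sorted, length 9): [-1, 1, 4, 11, 13, 15, 17, 19, 28]
Old median = 13
Insert x = 25
Old length odd (9). Middle was index 4 = 13.
New length even (10). New median = avg of two middle elements.
x = 25: 8 elements are < x, 1 elements are > x.
New sorted list: [-1, 1, 4, 11, 13, 15, 17, 19, 25, 28]
New median = 14

Answer: 14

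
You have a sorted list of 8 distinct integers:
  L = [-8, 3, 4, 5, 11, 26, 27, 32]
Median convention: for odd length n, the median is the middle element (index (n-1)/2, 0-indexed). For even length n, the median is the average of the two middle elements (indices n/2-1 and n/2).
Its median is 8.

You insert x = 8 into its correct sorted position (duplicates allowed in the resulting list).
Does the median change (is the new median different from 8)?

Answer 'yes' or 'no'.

Answer: no

Derivation:
Old median = 8
Insert x = 8
New median = 8
Changed? no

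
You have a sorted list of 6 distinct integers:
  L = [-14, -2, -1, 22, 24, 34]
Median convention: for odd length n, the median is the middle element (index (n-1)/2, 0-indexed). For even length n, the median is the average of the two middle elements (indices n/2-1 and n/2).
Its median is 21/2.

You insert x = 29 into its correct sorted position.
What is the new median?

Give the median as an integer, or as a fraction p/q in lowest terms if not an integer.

Old list (sorted, length 6): [-14, -2, -1, 22, 24, 34]
Old median = 21/2
Insert x = 29
Old length even (6). Middle pair: indices 2,3 = -1,22.
New length odd (7). New median = single middle element.
x = 29: 5 elements are < x, 1 elements are > x.
New sorted list: [-14, -2, -1, 22, 24, 29, 34]
New median = 22

Answer: 22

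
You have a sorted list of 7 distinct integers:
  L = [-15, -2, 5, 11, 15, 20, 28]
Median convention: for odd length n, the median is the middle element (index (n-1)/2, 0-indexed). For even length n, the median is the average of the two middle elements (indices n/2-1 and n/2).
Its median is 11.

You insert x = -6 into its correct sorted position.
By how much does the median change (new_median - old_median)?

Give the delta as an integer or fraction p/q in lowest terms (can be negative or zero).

Old median = 11
After inserting x = -6: new sorted = [-15, -6, -2, 5, 11, 15, 20, 28]
New median = 8
Delta = 8 - 11 = -3

Answer: -3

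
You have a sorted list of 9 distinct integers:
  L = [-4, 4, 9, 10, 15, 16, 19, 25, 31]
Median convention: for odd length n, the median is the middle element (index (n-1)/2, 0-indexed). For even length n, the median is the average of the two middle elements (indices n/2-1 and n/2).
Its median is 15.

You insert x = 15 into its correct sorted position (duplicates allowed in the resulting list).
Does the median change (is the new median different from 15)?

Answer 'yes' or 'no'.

Answer: no

Derivation:
Old median = 15
Insert x = 15
New median = 15
Changed? no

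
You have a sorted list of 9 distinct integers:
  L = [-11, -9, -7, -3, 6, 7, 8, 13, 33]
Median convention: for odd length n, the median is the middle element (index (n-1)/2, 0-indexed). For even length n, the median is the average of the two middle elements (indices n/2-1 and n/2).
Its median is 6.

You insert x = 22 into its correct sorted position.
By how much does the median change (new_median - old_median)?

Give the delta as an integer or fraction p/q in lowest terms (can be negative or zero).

Answer: 1/2

Derivation:
Old median = 6
After inserting x = 22: new sorted = [-11, -9, -7, -3, 6, 7, 8, 13, 22, 33]
New median = 13/2
Delta = 13/2 - 6 = 1/2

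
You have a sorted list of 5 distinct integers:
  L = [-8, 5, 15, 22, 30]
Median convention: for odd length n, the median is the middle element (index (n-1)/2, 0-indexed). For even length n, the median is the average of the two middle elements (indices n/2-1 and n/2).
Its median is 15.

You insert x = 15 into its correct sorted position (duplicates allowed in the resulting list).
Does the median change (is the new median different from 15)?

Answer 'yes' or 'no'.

Answer: no

Derivation:
Old median = 15
Insert x = 15
New median = 15
Changed? no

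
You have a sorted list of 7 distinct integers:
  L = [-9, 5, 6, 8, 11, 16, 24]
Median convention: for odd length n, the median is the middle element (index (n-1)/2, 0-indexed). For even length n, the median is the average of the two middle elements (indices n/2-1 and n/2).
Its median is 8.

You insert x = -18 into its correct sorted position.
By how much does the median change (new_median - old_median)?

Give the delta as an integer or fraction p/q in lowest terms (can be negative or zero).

Answer: -1

Derivation:
Old median = 8
After inserting x = -18: new sorted = [-18, -9, 5, 6, 8, 11, 16, 24]
New median = 7
Delta = 7 - 8 = -1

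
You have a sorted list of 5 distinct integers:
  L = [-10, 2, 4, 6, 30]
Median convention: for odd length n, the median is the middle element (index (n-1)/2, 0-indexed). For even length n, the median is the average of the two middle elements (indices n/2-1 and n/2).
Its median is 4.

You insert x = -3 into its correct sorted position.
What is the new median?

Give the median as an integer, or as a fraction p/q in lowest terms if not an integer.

Answer: 3

Derivation:
Old list (sorted, length 5): [-10, 2, 4, 6, 30]
Old median = 4
Insert x = -3
Old length odd (5). Middle was index 2 = 4.
New length even (6). New median = avg of two middle elements.
x = -3: 1 elements are < x, 4 elements are > x.
New sorted list: [-10, -3, 2, 4, 6, 30]
New median = 3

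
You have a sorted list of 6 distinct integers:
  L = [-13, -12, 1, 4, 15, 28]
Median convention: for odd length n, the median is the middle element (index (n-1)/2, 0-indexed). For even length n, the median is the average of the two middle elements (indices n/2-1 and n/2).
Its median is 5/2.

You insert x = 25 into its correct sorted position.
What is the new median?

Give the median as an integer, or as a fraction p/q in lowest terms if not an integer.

Answer: 4

Derivation:
Old list (sorted, length 6): [-13, -12, 1, 4, 15, 28]
Old median = 5/2
Insert x = 25
Old length even (6). Middle pair: indices 2,3 = 1,4.
New length odd (7). New median = single middle element.
x = 25: 5 elements are < x, 1 elements are > x.
New sorted list: [-13, -12, 1, 4, 15, 25, 28]
New median = 4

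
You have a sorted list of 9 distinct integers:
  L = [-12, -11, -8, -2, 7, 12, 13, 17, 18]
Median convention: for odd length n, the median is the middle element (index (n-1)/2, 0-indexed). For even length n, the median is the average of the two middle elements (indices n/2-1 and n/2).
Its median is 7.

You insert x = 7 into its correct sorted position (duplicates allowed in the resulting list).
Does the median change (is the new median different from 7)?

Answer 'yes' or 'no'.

Answer: no

Derivation:
Old median = 7
Insert x = 7
New median = 7
Changed? no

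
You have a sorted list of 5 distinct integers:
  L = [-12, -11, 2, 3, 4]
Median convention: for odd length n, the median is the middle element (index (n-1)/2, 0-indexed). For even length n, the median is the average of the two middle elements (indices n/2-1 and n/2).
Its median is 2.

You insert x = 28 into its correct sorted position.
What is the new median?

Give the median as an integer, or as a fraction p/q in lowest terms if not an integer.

Answer: 5/2

Derivation:
Old list (sorted, length 5): [-12, -11, 2, 3, 4]
Old median = 2
Insert x = 28
Old length odd (5). Middle was index 2 = 2.
New length even (6). New median = avg of two middle elements.
x = 28: 5 elements are < x, 0 elements are > x.
New sorted list: [-12, -11, 2, 3, 4, 28]
New median = 5/2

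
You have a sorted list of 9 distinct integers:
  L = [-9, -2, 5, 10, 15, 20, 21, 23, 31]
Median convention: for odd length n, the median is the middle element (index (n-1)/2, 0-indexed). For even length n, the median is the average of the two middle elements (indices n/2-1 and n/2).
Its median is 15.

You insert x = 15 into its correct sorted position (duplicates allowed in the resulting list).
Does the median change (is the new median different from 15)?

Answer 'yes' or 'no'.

Old median = 15
Insert x = 15
New median = 15
Changed? no

Answer: no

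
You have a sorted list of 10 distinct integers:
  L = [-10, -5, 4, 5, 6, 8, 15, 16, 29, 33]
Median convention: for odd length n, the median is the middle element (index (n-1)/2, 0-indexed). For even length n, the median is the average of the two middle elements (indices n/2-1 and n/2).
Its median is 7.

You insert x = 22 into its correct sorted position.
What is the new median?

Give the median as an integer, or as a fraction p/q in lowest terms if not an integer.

Old list (sorted, length 10): [-10, -5, 4, 5, 6, 8, 15, 16, 29, 33]
Old median = 7
Insert x = 22
Old length even (10). Middle pair: indices 4,5 = 6,8.
New length odd (11). New median = single middle element.
x = 22: 8 elements are < x, 2 elements are > x.
New sorted list: [-10, -5, 4, 5, 6, 8, 15, 16, 22, 29, 33]
New median = 8

Answer: 8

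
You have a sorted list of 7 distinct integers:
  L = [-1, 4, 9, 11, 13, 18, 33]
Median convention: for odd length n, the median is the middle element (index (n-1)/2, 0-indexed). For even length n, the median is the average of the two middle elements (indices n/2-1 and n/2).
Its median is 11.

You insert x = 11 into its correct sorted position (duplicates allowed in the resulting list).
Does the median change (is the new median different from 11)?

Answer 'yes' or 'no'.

Answer: no

Derivation:
Old median = 11
Insert x = 11
New median = 11
Changed? no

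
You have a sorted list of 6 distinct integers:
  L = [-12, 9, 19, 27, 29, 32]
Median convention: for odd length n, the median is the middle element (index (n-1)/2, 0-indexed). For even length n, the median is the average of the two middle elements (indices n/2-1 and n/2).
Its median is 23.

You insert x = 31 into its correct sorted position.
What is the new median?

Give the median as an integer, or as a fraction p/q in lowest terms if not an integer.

Answer: 27

Derivation:
Old list (sorted, length 6): [-12, 9, 19, 27, 29, 32]
Old median = 23
Insert x = 31
Old length even (6). Middle pair: indices 2,3 = 19,27.
New length odd (7). New median = single middle element.
x = 31: 5 elements are < x, 1 elements are > x.
New sorted list: [-12, 9, 19, 27, 29, 31, 32]
New median = 27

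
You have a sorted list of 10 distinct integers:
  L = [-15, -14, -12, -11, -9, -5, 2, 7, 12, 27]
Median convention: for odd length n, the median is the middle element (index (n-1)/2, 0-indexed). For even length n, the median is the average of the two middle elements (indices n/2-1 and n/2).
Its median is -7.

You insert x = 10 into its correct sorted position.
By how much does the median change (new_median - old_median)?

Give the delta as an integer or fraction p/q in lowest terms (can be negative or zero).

Old median = -7
After inserting x = 10: new sorted = [-15, -14, -12, -11, -9, -5, 2, 7, 10, 12, 27]
New median = -5
Delta = -5 - -7 = 2

Answer: 2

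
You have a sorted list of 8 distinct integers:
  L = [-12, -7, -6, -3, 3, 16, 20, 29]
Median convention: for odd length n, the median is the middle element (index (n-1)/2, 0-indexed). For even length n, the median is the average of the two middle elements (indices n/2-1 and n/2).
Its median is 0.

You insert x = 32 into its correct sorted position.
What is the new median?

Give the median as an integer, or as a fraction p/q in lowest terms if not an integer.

Answer: 3

Derivation:
Old list (sorted, length 8): [-12, -7, -6, -3, 3, 16, 20, 29]
Old median = 0
Insert x = 32
Old length even (8). Middle pair: indices 3,4 = -3,3.
New length odd (9). New median = single middle element.
x = 32: 8 elements are < x, 0 elements are > x.
New sorted list: [-12, -7, -6, -3, 3, 16, 20, 29, 32]
New median = 3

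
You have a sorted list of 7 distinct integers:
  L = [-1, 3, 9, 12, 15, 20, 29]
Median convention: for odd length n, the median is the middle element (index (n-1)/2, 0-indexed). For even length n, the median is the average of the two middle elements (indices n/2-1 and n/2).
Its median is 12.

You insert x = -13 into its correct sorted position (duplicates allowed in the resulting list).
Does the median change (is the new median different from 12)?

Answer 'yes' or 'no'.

Old median = 12
Insert x = -13
New median = 21/2
Changed? yes

Answer: yes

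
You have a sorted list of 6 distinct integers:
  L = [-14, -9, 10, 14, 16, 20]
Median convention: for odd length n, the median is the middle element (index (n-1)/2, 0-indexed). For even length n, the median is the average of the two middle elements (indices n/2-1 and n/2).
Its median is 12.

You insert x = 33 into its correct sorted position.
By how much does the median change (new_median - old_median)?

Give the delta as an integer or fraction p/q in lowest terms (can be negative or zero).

Old median = 12
After inserting x = 33: new sorted = [-14, -9, 10, 14, 16, 20, 33]
New median = 14
Delta = 14 - 12 = 2

Answer: 2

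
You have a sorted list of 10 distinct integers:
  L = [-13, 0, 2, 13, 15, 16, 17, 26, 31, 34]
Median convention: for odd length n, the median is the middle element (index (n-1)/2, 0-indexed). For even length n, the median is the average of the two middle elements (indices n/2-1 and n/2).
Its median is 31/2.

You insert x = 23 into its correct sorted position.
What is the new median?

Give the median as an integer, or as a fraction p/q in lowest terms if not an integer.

Answer: 16

Derivation:
Old list (sorted, length 10): [-13, 0, 2, 13, 15, 16, 17, 26, 31, 34]
Old median = 31/2
Insert x = 23
Old length even (10). Middle pair: indices 4,5 = 15,16.
New length odd (11). New median = single middle element.
x = 23: 7 elements are < x, 3 elements are > x.
New sorted list: [-13, 0, 2, 13, 15, 16, 17, 23, 26, 31, 34]
New median = 16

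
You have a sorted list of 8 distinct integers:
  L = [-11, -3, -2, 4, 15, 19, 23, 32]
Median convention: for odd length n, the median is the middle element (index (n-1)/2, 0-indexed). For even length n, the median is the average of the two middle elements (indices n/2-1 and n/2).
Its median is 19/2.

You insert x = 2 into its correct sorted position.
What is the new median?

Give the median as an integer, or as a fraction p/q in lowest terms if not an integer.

Old list (sorted, length 8): [-11, -3, -2, 4, 15, 19, 23, 32]
Old median = 19/2
Insert x = 2
Old length even (8). Middle pair: indices 3,4 = 4,15.
New length odd (9). New median = single middle element.
x = 2: 3 elements are < x, 5 elements are > x.
New sorted list: [-11, -3, -2, 2, 4, 15, 19, 23, 32]
New median = 4

Answer: 4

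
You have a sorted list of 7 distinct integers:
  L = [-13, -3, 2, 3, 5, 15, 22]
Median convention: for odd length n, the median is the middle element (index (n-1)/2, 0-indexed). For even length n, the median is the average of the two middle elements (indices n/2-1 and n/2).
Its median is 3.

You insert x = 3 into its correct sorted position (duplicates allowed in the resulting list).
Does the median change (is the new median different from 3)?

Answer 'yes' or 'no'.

Old median = 3
Insert x = 3
New median = 3
Changed? no

Answer: no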